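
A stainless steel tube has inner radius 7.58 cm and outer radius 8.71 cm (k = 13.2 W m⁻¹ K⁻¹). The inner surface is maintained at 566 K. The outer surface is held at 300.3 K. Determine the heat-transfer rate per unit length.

Q' = 1.59×10^5 W/m

Q' = 2πk·ΔT/ln(r₂/r₁) = 2π × 13.2 × 265.7 / ln(0.0871/0.0758) = 1.59×10^5 W/m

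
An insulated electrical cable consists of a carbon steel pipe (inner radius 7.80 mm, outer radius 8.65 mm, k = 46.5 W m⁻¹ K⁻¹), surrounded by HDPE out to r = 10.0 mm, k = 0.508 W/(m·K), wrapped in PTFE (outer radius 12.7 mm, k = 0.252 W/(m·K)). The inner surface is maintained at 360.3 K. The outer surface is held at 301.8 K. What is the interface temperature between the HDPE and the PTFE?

T = 346.7 K

Series thermal resistances, inner to outer:
  R'_carbon steel = ln(0.00865/0.00780)/(2πk) = 0.1034/(2π·46.5) = 3.540×10^-4 m·K/W
  R'_HDPE = ln(0.0100/0.00865)/(2πk) = 0.1450/(2π·0.508) = 0.04544 m·K/W
  R'_PTFE = ln(0.0127/0.0100)/(2πk) = 0.2390/(2π·0.252) = 0.1510 m·K/W
ΣR = 3.540×10^-4 + 0.04544 + 0.1510 = 0.1968 m·K/W
Q' = ΔT/ΣR = (360.3 K − 301.8 K)/0.1968 = 297.3 W/m
From the inner boundary to the HDPE/PTFE interface, ΣR_partial = 0.04579 m·K/W.
T_interface = T_in − Q'·ΣR_partial = 360.3 K − (297.3)(0.04579) = 346.7 K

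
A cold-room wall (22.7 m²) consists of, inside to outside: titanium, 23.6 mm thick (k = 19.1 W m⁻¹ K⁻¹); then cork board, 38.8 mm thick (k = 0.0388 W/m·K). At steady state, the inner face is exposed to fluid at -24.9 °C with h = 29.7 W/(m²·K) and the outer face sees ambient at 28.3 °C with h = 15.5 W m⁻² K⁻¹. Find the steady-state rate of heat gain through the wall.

Series thermal resistances, inner to outer:
  R_conv,in = 1/(hA) = 1/(29.7·22.7) = 0.001483 K/W
  R_titanium = L/(kA) = 0.0236/(19.1·22.7) = 5.443×10^-5 K/W
  R_cork board = L/(kA) = 0.0388/(0.0388·22.7) = 0.04405 K/W
  R_conv,out = 1/(hA) = 1/(15.5·22.7) = 0.002842 K/W
ΣR = 0.001483 + 5.443×10^-5 + 0.04405 + 0.002842 = 0.04843 K/W
Q = ΔT/ΣR = (-24.9 °C − 28.3 °C)/0.04843 = -1100 W
(Negative Q ⇒ heat flows inward; heat gain = 1100 W.)

Q = 1100 W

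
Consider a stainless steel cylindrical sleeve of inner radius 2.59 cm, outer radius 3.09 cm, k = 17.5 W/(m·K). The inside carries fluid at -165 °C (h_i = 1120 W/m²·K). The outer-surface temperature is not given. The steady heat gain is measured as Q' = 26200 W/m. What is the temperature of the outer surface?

Sum the resistances:
  R'_conv,in = 1/(2πr h) = 1/(2π·0.0259·1120) = 0.005487 m·K/W
  R'_stainless steel = ln(0.0309/0.0259)/(2πk) = 0.1765/(2π·17.5) = 0.001605 m·K/W
ΣR = 0.007092 m·K/W
ΔT = Q'·ΣR = 26200 × 0.007092 = 185.8 K
Heat flows inward, so T_out = T_in + ΔT = -165 + 185.8 = 20.8 °C

T_out = 20.8 °C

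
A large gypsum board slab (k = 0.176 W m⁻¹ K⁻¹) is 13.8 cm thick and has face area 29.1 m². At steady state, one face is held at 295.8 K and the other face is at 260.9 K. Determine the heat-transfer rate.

Q = 1300 W

Q = kA·ΔT/L = 0.176 × 29.1 × |295.8 K − 260.9 K| / 0.138 = 1300 W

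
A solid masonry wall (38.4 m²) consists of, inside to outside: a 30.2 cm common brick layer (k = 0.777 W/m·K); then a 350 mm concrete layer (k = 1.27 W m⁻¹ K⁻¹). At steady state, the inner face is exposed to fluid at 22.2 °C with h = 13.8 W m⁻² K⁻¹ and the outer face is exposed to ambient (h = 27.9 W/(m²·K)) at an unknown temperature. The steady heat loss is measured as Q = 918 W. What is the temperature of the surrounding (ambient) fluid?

Series resistances:
  R_conv,in = 1/(hA) = 1/(13.8·38.4) = 0.001887 K/W
  R_common brick = L/(kA) = 0.302/(0.777·38.4) = 0.01012 K/W
  R_concrete = L/(kA) = 0.350/(1.27·38.4) = 0.007177 K/W
  R_conv,out = 1/(hA) = 1/(27.9·38.4) = 9.334×10^-4 K/W
ΣR = 0.02012 K/W
ΔT = Q·ΣR = 918 × 0.02012 = 18.47 K
Heat flows outward, so T_out = T_in − ΔT = 22.2 − 18.47 = 3.73 °C

T_out = 3.73 °C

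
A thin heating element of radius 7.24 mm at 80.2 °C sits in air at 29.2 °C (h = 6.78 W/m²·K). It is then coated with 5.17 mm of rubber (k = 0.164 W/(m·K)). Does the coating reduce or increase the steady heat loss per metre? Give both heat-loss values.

increases: 15.7 → 21.1 W/m

Critical radius for a cylinder: r_cr = k/h = 0.0242 m = 2.42 cm.
Outer radius after coating: r₂ = 0.00724 + 0.00517 = 0.01241 m.
Since r₁ < r_cr and r₂ ≤ r_cr, the coating moves toward the maximum at r_cr — heat loss rises.
Bare: R = 1/(2πr₁h) = 3.242 m·K/W; Q = 51/3.242 = 15.7 W/m.
Coated: R = R_cond + R_conv = 2.415 m·K/W; Q = 51/2.415 = 21.1 W/m.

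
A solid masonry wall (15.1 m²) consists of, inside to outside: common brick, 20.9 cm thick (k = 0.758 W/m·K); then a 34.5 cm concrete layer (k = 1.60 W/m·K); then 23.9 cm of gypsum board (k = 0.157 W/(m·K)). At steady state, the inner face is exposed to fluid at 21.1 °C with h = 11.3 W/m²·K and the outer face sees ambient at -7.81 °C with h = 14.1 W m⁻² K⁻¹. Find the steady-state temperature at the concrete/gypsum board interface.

Series thermal resistances, inner to outer:
  R_conv,in = 1/(hA) = 1/(11.3·15.1) = 0.005861 K/W
  R_common brick = L/(kA) = 0.209/(0.758·15.1) = 0.01826 K/W
  R_concrete = L/(kA) = 0.345/(1.60·15.1) = 0.01428 K/W
  R_gypsum board = L/(kA) = 0.239/(0.157·15.1) = 0.1008 K/W
  R_conv,out = 1/(hA) = 1/(14.1·15.1) = 0.004697 K/W
ΣR = 0.005861 + 0.01826 + 0.01428 + 0.1008 + 0.004697 = 0.1439 K/W
Q = ΔT/ΣR = (21.1 °C − -7.81 °C)/0.1439 = 200.9 W
From the inner boundary to the concrete/gypsum board interface, ΣR_partial = 0.03840 K/W.
T_interface = T_in − Q·ΣR_partial = 21.1 °C − (200.9)(0.03840) = 13.4 °C

T = 13.4 °C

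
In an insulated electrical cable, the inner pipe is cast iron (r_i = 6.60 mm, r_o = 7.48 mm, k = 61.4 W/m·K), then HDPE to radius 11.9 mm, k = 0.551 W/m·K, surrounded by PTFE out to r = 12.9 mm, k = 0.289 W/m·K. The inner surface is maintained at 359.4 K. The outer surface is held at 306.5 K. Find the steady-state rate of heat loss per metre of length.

Treat each layer as a resistance in series:
  R'_cast iron = ln(0.00748/0.00660)/(2πk) = 0.1252/(2π·61.4) = 3.244×10^-4 m·K/W
  R'_HDPE = ln(0.0119/0.00748)/(2πk) = 0.4643/(2π·0.551) = 0.1341 m·K/W
  R'_PTFE = ln(0.0129/0.0119)/(2πk) = 0.08069/(2π·0.289) = 0.04444 m·K/W
ΣR = 3.244×10^-4 + 0.1341 + 0.04444 = 0.1789 m·K/W
Q' = ΔT/ΣR = (359.4 K − 306.5 K)/0.1789 = 296 W/m

Q' = 296 W/m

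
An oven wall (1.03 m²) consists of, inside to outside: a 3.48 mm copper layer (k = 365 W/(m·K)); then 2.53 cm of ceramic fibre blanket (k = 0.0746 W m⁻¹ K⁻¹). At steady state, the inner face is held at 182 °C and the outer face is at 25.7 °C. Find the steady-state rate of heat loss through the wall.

Resistance network (inner→outer):
  R_copper = L/(kA) = 0.00348/(365·1.03) = 9.257×10^-6 K/W
  R_ceramic fibre blanket = L/(kA) = 0.0253/(0.0746·1.03) = 0.3293 K/W
ΣR = 9.257×10^-6 + 0.3293 = 0.3293 K/W
Q = ΔT/ΣR = (182 °C − 25.7 °C)/0.3293 = 475 W

Q = 475 W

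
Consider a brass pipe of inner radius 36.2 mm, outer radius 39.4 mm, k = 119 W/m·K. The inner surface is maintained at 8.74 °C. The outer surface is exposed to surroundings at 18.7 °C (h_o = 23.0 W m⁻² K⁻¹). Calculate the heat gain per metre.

Resistance network (inner→outer):
  R'_brass = ln(0.0394/0.0362)/(2πk) = 0.08471/(2π·119) = 1.133×10^-4 m·K/W
  R'_conv,out = 1/(2πr h) = 1/(2π·0.0394·23.0) = 0.1756 m·K/W
ΣR = 1.133×10^-4 + 0.1756 = 0.1757 m·K/W
Q' = ΔT/ΣR = (8.74 °C − 18.7 °C)/0.1757 = -56.7 W/m
(Negative Q' ⇒ heat flows inward; heat gain = 56.7 W/m.)

Q' = 56.7 W/m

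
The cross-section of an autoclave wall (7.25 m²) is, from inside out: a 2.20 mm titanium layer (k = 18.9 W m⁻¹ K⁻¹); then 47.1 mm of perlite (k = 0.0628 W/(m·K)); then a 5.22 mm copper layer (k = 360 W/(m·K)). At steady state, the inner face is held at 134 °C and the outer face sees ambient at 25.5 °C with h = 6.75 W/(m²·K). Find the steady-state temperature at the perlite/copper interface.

T = 43.4 °C

Series thermal resistances, inner to outer:
  R_titanium = L/(kA) = 0.00220/(18.9·7.25) = 1.606×10^-5 K/W
  R_perlite = L/(kA) = 0.0471/(0.0628·7.25) = 0.1034 K/W
  R_copper = L/(kA) = 0.00522/(360·7.25) = 2.000×10^-6 K/W
  R_conv,out = 1/(hA) = 1/(6.75·7.25) = 0.02043 K/W
ΣR = 1.606×10^-5 + 0.1034 + 2.000×10^-6 + 0.02043 = 0.1238 K/W
Q = ΔT/ΣR = (134 °C − 25.5 °C)/0.1238 = 876.4 W
From the inner boundary to the perlite/copper interface, ΣR_partial = 0.1034 K/W.
T_interface = T_in − Q·ΣR_partial = 134 °C − (876.4)(0.1034) = 43.4 °C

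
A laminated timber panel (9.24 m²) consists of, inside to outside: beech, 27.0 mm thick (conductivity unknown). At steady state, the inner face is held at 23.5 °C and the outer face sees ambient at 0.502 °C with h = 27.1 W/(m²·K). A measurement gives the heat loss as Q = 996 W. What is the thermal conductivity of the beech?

ΣR = ΔT/Q = |23.5 − 0.502|/996 = 0.02309 K/W
Known resistances:
  R_conv,out = 1/(hA) = 1/(27.1·9.24) = 0.003994 K/W
R_beech = ΣR − ΣR_known = 0.02309 − 0.003994 = 0.01910 K/W
L/(kA) = 0.01910 ⇒ k = 0.0270/(0.01910·9.24) = 0.153 W/m·K

k = 0.153 W/m·K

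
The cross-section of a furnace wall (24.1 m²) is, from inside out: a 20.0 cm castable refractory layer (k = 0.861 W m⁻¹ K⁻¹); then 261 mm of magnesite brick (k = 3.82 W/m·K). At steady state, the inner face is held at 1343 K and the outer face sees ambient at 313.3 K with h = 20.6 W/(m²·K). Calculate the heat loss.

Q = 71100 W

Treat each layer as a resistance in series:
  R_castable refractory = L/(kA) = 0.200/(0.861·24.1) = 0.009639 K/W
  R_magnesite brick = L/(kA) = 0.261/(3.82·24.1) = 0.002835 K/W
  R_conv,out = 1/(hA) = 1/(20.6·24.1) = 0.002014 K/W
ΣR = 0.009639 + 0.002835 + 0.002014 = 0.01449 K/W
Q = ΔT/ΣR = (1343 K − 313.3 K)/0.01449 = 71100 W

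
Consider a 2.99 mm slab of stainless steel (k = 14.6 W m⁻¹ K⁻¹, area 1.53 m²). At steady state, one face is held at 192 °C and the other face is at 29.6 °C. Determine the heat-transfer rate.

Q = 1210 kW

Q = kA·ΔT/L = 14.6 × 1.53 × |192 °C − 29.6 °C| / 0.00299 = 1.21×10^6 W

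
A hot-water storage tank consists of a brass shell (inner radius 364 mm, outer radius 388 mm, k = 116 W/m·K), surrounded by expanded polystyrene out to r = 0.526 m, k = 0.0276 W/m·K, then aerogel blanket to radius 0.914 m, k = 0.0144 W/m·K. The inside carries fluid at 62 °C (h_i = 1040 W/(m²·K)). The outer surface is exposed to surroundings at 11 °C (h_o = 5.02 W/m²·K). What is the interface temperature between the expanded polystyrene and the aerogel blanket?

T = 46.5 °C

Resistance network (inner→outer):
  R_conv,in = 1/(4πr²h) = 1/(4π·0.364²·1040) = 5.775×10^-4 K/W
  R_brass = (1/0.364 − 1/0.388)/(4πk) = 0.1699/(4π·116) = 1.166×10^-4 K/W
  R_expanded polystyrene = (1/0.388 − 1/0.526)/(4πk) = 0.6762/(4π·0.0276) = 1.950 K/W
  R_aerogel blanket = (1/0.526 − 1/0.914)/(4πk) = 0.8070/(4π·0.0144) = 4.460 K/W
  R_conv,out = 1/(4πr²h) = 1/(4π·0.914²·5.02) = 0.01898 K/W
ΣR = 5.775×10^-4 + 1.166×10^-4 + 1.950 + 4.460 + 0.01898 = 6.430 K/W
Q = ΔT/ΣR = (62 °C − 11 °C)/6.430 = 7.932 W
From the inner boundary to the expanded polystyrene/aerogel blanket interface, ΣR_partial = 1.951 K/W.
T_interface = T_in − Q·ΣR_partial = 62 °C − (7.932)(1.951) = 46.5 °C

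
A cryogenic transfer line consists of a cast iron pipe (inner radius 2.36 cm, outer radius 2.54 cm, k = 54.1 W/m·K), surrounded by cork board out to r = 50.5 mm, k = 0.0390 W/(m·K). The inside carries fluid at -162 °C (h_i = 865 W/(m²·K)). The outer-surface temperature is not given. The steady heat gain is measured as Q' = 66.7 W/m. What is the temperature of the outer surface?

T_out = 25.6 °C

Series resistances:
  R'_conv,in = 1/(2πr h) = 1/(2π·0.0236·865) = 0.007796 m·K/W
  R'_cast iron = ln(0.0254/0.0236)/(2πk) = 0.07350/(2π·54.1) = 2.162×10^-4 m·K/W
  R'_cork board = ln(0.0505/0.0254)/(2πk) = 0.6872/(2π·0.0390) = 2.804 m·K/W
ΣR = 2.813 m·K/W
ΔT = Q'·ΣR = 66.7 × 2.813 = 187.6 K
Heat flows inward, so T_out = T_in + ΔT = -162 + 187.6 = 25.6 °C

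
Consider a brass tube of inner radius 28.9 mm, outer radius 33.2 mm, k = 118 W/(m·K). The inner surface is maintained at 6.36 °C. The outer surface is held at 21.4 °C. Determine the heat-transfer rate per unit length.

Q' = 80400 W/m

Q' = 2πk·ΔT/ln(r₂/r₁) = 2π × 118 × 15.04 / ln(0.0332/0.0289) = 80400 W/m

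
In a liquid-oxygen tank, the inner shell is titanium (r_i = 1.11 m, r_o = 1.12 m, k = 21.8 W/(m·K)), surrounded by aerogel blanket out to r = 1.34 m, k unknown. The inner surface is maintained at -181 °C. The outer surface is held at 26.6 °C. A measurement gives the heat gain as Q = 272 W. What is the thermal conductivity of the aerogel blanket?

ΣR = ΔT/Q = |-181 − 26.6|/272 = 0.7632 K/W
Known resistances:
  R_titanium = (1/1.11 − 1/1.12)/(4πk) = 0.008044/(4π·21.8) = 2.936×10^-5 K/W
R_aerogel blanket = ΣR − ΣR_known = 0.7632 − 2.936×10^-5 = 0.7632 K/W
(1/r₁−1/r₂)/(4πk) = 0.7632 ⇒ k = 0.1466/(4π·0.7632) = 0.0153 W/m·K

k = 0.0153 W/m·K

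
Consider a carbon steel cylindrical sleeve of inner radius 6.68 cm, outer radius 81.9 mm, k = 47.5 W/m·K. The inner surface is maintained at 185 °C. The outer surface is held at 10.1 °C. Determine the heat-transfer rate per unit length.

Q' = 2.56×10^5 W/m

Q' = 2πk·ΔT/ln(r₂/r₁) = 2π × 47.5 × 174.9 / ln(0.0819/0.0668) = 2.56×10^5 W/m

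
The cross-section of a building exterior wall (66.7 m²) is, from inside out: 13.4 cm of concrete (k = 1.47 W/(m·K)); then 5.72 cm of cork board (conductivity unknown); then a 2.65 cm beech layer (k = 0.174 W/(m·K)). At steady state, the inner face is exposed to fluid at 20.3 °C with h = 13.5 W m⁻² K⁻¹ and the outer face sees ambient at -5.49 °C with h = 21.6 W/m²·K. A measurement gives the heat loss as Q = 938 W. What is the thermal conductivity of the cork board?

k = 0.0389 W/m·K

ΣR = ΔT/Q = |20.3 − -5.49|/938 = 0.02749 K/W
Known resistances:
  R_conv,in = 1/(hA) = 1/(13.5·66.7) = 0.001111 K/W
  R_concrete = L/(kA) = 0.134/(1.47·66.7) = 0.001367 K/W
  R_beech = L/(kA) = 0.0265/(0.174·66.7) = 0.002283 K/W
  R_conv,out = 1/(hA) = 1/(21.6·66.7) = 6.941×10^-4 K/W
R_cork board = ΣR − ΣR_known = 0.02749 − 0.005455 = 0.02203 K/W
L/(kA) = 0.02203 ⇒ k = 0.0572/(0.02203·66.7) = 0.0389 W/m·K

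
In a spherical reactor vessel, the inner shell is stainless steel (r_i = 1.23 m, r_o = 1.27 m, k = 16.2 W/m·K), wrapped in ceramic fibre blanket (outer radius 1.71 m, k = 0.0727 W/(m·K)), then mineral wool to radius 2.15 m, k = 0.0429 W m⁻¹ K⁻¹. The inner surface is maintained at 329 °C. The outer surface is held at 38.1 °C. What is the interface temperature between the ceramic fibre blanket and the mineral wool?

T = 184 °C

Treat each layer as a resistance in series:
  R_stainless steel = (1/1.23 − 1/1.27)/(4πk) = 0.02561/(4π·16.2) = 1.258×10^-4 K/W
  R_ceramic fibre blanket = (1/1.27 − 1/1.71)/(4πk) = 0.2026/(4π·0.0727) = 0.2218 K/W
  R_mineral wool = (1/1.71 − 1/2.15)/(4πk) = 0.1197/(4π·0.0429) = 0.2220 K/W
ΣR = 1.258×10^-4 + 0.2218 + 0.2220 = 0.4439 K/W
Q = ΔT/ΣR = (329 °C − 38.1 °C)/0.4439 = 655.3 W
From the inner boundary to the ceramic fibre blanket/mineral wool interface, ΣR_partial = 0.2219 K/W.
T_interface = T_in − Q·ΣR_partial = 329 °C − (655.3)(0.2219) = 184 °C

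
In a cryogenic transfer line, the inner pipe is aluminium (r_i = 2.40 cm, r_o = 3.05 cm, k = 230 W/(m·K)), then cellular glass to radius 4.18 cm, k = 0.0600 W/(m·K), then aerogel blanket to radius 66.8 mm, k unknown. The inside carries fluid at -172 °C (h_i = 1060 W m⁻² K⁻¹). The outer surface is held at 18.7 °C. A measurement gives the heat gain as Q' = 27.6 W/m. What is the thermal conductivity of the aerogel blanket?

ΣR = ΔT/Q' = |-172 − 18.7|/27.6 = 6.909 m·K/W
Known resistances:
  R'_conv,in = 1/(2πr h) = 1/(2π·0.0240·1060) = 0.006256 m·K/W
  R'_aluminium = ln(0.0305/0.0240)/(2πk) = 0.2397/(2π·230) = 1.658×10^-4 m·K/W
  R'_cellular glass = ln(0.0418/0.0305)/(2πk) = 0.3152/(2π·0.0600) = 0.8360 m·K/W
R_aerogel blanket = ΣR − ΣR_known = 6.909 − 0.8424 = 6.067 m·K/W
ln(r₂/r₁)/(2πk) = 6.067 ⇒ k = 0.4688/(2π·6.067) = 0.0123 W/m·K

k = 0.0123 W/m·K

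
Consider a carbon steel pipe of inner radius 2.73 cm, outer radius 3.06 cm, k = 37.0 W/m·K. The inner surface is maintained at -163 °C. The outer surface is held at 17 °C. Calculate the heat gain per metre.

Q' = 367 kW/m

Q' = 2πk·ΔT/ln(r₂/r₁) = 2π × 37.0 × 180 / ln(0.0306/0.0273) = 3.67×10^5 W/m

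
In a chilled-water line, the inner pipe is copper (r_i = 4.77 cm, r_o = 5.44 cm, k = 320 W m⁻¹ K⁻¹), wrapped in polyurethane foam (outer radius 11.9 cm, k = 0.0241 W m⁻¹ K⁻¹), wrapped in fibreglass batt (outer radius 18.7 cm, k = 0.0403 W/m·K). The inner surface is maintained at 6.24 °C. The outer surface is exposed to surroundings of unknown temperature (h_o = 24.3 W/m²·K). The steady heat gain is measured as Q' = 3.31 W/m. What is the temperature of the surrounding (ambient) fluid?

Sum the resistances:
  R'_copper = ln(0.0544/0.0477)/(2πk) = 0.1314/(2π·320) = 6.537×10^-5 m·K/W
  R'_polyurethane foam = ln(0.119/0.0544)/(2πk) = 0.7828/(2π·0.0241) = 5.169 m·K/W
  R'_fibreglass batt = ln(0.187/0.119)/(2πk) = 0.4520/(2π·0.0403) = 1.785 m·K/W
  R'_conv,out = 1/(2πr h) = 1/(2π·0.187·24.3) = 0.03502 m·K/W
ΣR = 6.989 m·K/W
ΔT = Q'·ΣR = 3.31 × 6.989 = 23.13 K
Heat flows inward, so T_out = T_in + ΔT = 6.24 + 23.13 = 29.4 °C

T_out = 29.4 °C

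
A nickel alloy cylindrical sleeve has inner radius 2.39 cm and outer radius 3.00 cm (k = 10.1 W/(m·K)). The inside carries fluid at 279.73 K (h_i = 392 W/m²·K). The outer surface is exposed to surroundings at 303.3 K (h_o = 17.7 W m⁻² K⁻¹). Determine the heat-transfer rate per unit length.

Q' = 73.6 W/m

Treat each layer as a resistance in series:
  R'_conv,in = 1/(2πr h) = 1/(2π·0.0239·392) = 0.01699 m·K/W
  R'_nickel alloy = ln(0.0300/0.0239)/(2πk) = 0.2273/(2π·10.1) = 0.003582 m·K/W
  R'_conv,out = 1/(2πr h) = 1/(2π·0.0300·17.7) = 0.2997 m·K/W
ΣR = 0.01699 + 0.003582 + 0.2997 = 0.3203 m·K/W
Q' = ΔT/ΣR = (279.73 K − 303.3 K)/0.3203 = -73.6 W/m
(Negative Q' ⇒ heat flows inward; heat gain = 73.6 W/m.)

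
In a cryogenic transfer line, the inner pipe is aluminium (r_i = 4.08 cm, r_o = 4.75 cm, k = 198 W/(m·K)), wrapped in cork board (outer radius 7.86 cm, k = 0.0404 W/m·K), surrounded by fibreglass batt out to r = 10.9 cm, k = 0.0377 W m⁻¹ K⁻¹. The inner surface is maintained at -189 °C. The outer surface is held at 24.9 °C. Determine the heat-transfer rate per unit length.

Series thermal resistances, inner to outer:
  R'_aluminium = ln(0.0475/0.0408)/(2πk) = 0.1520/(2π·198) = 1.222×10^-4 m·K/W
  R'_cork board = ln(0.0786/0.0475)/(2πk) = 0.5036/(2π·0.0404) = 1.984 m·K/W
  R'_fibreglass batt = ln(0.109/0.0786)/(2πk) = 0.3270/(2π·0.0377) = 1.380 m·K/W
ΣR = 1.222×10^-4 + 1.984 + 1.380 = 3.364 m·K/W
Q' = ΔT/ΣR = (-189 °C − 24.9 °C)/3.364 = -63.6 W/m
(Negative Q' ⇒ heat flows inward; heat gain = 63.6 W/m.)

Q' = 63.6 W/m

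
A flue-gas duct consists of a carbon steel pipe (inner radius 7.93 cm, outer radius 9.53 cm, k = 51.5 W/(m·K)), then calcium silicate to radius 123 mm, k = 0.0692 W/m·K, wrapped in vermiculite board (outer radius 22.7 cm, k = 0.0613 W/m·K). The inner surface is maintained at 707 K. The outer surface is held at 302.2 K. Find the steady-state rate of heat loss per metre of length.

Series thermal resistances, inner to outer:
  R'_carbon steel = ln(0.0953/0.0793)/(2πk) = 0.1838/(2π·51.5) = 5.680×10^-4 m·K/W
  R'_calcium silicate = ln(0.123/0.0953)/(2πk) = 0.2552/(2π·0.0692) = 0.5868 m·K/W
  R'_vermiculite board = ln(0.227/0.123)/(2πk) = 0.6128/(2π·0.0613) = 1.591 m·K/W
ΣR = 5.680×10^-4 + 0.5868 + 1.591 = 2.178 m·K/W
Q' = ΔT/ΣR = (707 K − 302.2 K)/2.178 = 186 W/m

Q' = 186 W/m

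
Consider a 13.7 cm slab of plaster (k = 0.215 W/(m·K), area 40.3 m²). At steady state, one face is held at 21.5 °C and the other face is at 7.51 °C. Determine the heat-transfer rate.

Q = 885 W

Q = kA·ΔT/L = 0.215 × 40.3 × |21.5 °C − 7.51 °C| / 0.137 = 885 W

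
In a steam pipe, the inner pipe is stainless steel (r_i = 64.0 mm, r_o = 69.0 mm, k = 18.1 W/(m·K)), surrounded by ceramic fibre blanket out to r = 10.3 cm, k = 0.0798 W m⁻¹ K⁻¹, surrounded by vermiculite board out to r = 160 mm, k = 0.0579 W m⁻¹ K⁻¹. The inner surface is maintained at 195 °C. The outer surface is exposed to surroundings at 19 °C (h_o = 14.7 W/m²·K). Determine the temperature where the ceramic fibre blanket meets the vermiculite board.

Series thermal resistances, inner to outer:
  R'_stainless steel = ln(0.0690/0.0640)/(2πk) = 0.07522/(2π·18.1) = 6.614×10^-4 m·K/W
  R'_ceramic fibre blanket = ln(0.103/0.0690)/(2πk) = 0.4006/(2π·0.0798) = 0.7990 m·K/W
  R'_vermiculite board = ln(0.160/0.103)/(2πk) = 0.4404/(2π·0.0579) = 1.211 m·K/W
  R'_conv,out = 1/(2πr h) = 1/(2π·0.160·14.7) = 0.06767 m·K/W
ΣR = 6.614×10^-4 + 0.7990 + 1.211 + 0.06767 = 2.078 m·K/W
Q' = ΔT/ΣR = (195 °C − 19 °C)/2.078 = 84.70 W/m
From the inner boundary to the ceramic fibre blanket/vermiculite board interface, ΣR_partial = 0.7997 m·K/W.
T_interface = T_in − Q'·ΣR_partial = 195 °C − (84.70)(0.7997) = 127 °C

T = 127 °C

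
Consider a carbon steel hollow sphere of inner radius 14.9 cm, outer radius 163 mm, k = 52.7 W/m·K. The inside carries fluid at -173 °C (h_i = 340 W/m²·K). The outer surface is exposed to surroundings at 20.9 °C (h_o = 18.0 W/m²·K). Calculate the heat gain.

Series thermal resistances, inner to outer:
  R_conv,in = 1/(4πr²h) = 1/(4π·0.149²·340) = 0.01054 K/W
  R_carbon steel = (1/0.149 − 1/0.163)/(4πk) = 0.5764/(4π·52.7) = 8.704×10^-4 K/W
  R_conv,out = 1/(4πr²h) = 1/(4π·0.163²·18.0) = 0.1664 K/W
ΣR = 0.01054 + 8.704×10^-4 + 0.1664 = 0.1778 K/W
Q = ΔT/ΣR = (-173 °C − 20.9 °C)/0.1778 = -1090 W
(Negative Q ⇒ heat flows inward; heat gain = 1090 W.)

Q = 1090 W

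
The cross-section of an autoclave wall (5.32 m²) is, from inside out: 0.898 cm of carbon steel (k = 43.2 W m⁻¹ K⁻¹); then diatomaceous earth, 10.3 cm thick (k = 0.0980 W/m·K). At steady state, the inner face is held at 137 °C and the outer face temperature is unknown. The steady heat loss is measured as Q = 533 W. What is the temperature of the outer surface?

T_out = 31.7 °C

Sum the resistances:
  R_carbon steel = L/(kA) = 0.00898/(43.2·5.32) = 3.907×10^-5 K/W
  R_diatomaceous earth = L/(kA) = 0.103/(0.0980·5.32) = 0.1976 K/W
ΣR = 0.1976 K/W
ΔT = Q·ΣR = 533 × 0.1976 = 105.3 K
Heat flows outward, so T_out = T_in − ΔT = 137 − 105.3 = 31.7 °C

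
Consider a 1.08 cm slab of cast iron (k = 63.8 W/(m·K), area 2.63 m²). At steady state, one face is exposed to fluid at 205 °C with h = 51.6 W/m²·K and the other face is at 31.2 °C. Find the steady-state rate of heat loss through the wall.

Q = 23.4 kW

Treat each layer as a resistance in series:
  R_conv,in = 1/(hA) = 1/(51.6·2.63) = 0.007369 K/W
  R_cast iron = L/(kA) = 0.0108/(63.8·2.63) = 6.436×10^-5 K/W
ΣR = 0.007369 + 6.436×10^-5 = 0.007433 K/W
Q = ΔT/ΣR = (205 °C − 31.2 °C)/0.007433 = 23400 W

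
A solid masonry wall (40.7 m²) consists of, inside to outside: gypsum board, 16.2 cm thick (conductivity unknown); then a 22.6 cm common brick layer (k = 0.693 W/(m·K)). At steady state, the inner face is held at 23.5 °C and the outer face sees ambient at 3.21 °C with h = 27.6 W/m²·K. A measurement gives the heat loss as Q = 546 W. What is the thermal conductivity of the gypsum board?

ΣR = ΔT/Q = |23.5 − 3.21|/546 = 0.03716 K/W
Known resistances:
  R_common brick = L/(kA) = 0.226/(0.693·40.7) = 0.008013 K/W
  R_conv,out = 1/(hA) = 1/(27.6·40.7) = 8.902×10^-4 K/W
R_gypsum board = ΣR − ΣR_known = 0.03716 − 0.008903 = 0.02826 K/W
L/(kA) = 0.02826 ⇒ k = 0.162/(0.02826·40.7) = 0.141 W/m·K

k = 0.141 W/m·K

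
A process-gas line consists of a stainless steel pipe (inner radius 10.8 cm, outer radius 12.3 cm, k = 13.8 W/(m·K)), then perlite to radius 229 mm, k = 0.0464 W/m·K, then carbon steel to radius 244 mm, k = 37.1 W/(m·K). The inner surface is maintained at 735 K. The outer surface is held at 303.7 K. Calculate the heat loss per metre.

Q' = 202 W/m

Treat each layer as a resistance in series:
  R'_stainless steel = ln(0.123/0.108)/(2πk) = 0.1301/(2π·13.8) = 0.001500 m·K/W
  R'_perlite = ln(0.229/0.123)/(2πk) = 0.6215/(2π·0.0464) = 2.132 m·K/W
  R'_carbon steel = ln(0.244/0.229)/(2πk) = 0.06345/(2π·37.1) = 2.722×10^-4 m·K/W
ΣR = 0.001500 + 2.132 + 2.722×10^-4 = 2.134 m·K/W
Q' = ΔT/ΣR = (735 K − 303.7 K)/2.134 = 202 W/m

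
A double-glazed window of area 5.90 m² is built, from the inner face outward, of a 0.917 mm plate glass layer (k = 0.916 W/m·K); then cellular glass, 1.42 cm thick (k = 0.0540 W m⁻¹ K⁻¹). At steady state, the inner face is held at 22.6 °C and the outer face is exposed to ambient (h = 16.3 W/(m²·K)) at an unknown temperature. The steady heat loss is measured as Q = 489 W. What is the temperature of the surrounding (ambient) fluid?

Series resistances:
  R_plate glass = L/(kA) = 9.17×10^-4/(0.916·5.90) = 1.697×10^-4 K/W
  R_cellular glass = L/(kA) = 0.0142/(0.0540·5.90) = 0.04457 K/W
  R_conv,out = 1/(hA) = 1/(16.3·5.90) = 0.01040 K/W
ΣR = 0.05514 K/W
ΔT = Q·ΣR = 489 × 0.05514 = 26.96 K
Heat flows outward, so T_out = T_in − ΔT = 22.6 − 26.96 = -4.36 °C

T_out = -4.36 °C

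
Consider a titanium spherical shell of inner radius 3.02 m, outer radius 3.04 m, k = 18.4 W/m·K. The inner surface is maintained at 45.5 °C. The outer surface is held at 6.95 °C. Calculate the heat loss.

Q = 4.09×10^6 W

Q = 4πk·ΔT/(1/r₁ − 1/r₂) = 4π × 18.4 × 38.55 / (1/3.02 − 1/3.04) = 4.09×10^6 W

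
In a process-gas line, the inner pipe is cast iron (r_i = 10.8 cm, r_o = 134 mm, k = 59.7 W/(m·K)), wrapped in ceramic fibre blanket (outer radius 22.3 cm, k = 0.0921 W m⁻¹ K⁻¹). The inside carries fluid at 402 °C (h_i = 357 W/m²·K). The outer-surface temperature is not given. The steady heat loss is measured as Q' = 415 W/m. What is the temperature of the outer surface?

T_out = 34.8 °C

Sum the resistances:
  R'_conv,in = 1/(2πr h) = 1/(2π·0.108·357) = 0.004128 m·K/W
  R'_cast iron = ln(0.134/0.108)/(2πk) = 0.2157/(2π·59.7) = 5.751×10^-4 m·K/W
  R'_ceramic fibre blanket = ln(0.223/0.134)/(2πk) = 0.5093/(2π·0.0921) = 0.8802 m·K/W
ΣR = 0.8849 m·K/W
ΔT = Q'·ΣR = 415 × 0.8849 = 367.2 K
Heat flows outward, so T_out = T_in − ΔT = 402 − 367.2 = 34.8 °C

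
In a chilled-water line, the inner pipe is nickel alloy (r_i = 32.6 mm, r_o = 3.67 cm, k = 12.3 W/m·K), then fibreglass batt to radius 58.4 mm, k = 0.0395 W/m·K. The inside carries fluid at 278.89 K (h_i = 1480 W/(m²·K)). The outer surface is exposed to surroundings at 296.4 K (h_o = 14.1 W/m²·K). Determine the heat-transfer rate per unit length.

Treat each layer as a resistance in series:
  R'_conv,in = 1/(2πr h) = 1/(2π·0.0326·1480) = 0.003299 m·K/W
  R'_nickel alloy = ln(0.0367/0.0326)/(2πk) = 0.1185/(2π·12.3) = 0.001533 m·K/W
  R'_fibreglass batt = ln(0.0584/0.0367)/(2πk) = 0.4645/(2π·0.0395) = 1.872 m·K/W
  R'_conv,out = 1/(2πr h) = 1/(2π·0.0584·14.1) = 0.1933 m·K/W
ΣR = 0.003299 + 0.001533 + 1.872 + 0.1933 = 2.070 m·K/W
Q' = ΔT/ΣR = (278.89 K − 296.4 K)/2.070 = -8.46 W/m
(Negative Q' ⇒ heat flows inward; heat gain = 8.46 W/m.)

Q' = 8.46 W/m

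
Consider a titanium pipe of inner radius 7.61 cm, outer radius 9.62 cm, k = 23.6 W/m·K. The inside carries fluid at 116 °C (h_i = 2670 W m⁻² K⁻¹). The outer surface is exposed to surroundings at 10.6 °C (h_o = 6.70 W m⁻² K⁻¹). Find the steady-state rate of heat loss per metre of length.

Q' = 423 W/m

Series thermal resistances, inner to outer:
  R'_conv,in = 1/(2πr h) = 1/(2π·0.0761·2670) = 7.833×10^-4 m·K/W
  R'_titanium = ln(0.0962/0.0761)/(2πk) = 0.2344/(2π·23.6) = 0.001581 m·K/W
  R'_conv,out = 1/(2πr h) = 1/(2π·0.0962·6.70) = 0.2469 m·K/W
ΣR = 7.833×10^-4 + 0.001581 + 0.2469 = 0.2493 m·K/W
Q' = ΔT/ΣR = (116 °C − 10.6 °C)/0.2493 = 423 W/m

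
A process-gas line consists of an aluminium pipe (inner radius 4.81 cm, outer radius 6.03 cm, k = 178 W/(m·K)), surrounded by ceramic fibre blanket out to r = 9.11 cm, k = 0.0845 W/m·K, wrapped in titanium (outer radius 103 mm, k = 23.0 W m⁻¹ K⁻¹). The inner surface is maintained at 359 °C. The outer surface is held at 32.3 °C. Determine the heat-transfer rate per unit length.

Q' = 420 W/m

Treat each layer as a resistance in series:
  R'_aluminium = ln(0.0603/0.0481)/(2πk) = 0.2260/(2π·178) = 2.021×10^-4 m·K/W
  R'_ceramic fibre blanket = ln(0.0911/0.0603)/(2πk) = 0.4126/(2π·0.0845) = 0.7772 m·K/W
  R'_titanium = ln(0.103/0.0911)/(2πk) = 0.1228/(2π·23.0) = 8.495×10^-4 m·K/W
ΣR = 2.021×10^-4 + 0.7772 + 8.495×10^-4 = 0.7783 m·K/W
Q' = ΔT/ΣR = (359 °C − 32.3 °C)/0.7783 = 420 W/m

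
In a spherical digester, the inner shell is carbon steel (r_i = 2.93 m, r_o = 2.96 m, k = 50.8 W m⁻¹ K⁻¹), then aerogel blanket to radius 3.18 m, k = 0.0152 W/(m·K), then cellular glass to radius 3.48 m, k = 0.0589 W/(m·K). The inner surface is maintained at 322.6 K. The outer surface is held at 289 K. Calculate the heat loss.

Series thermal resistances, inner to outer:
  R_carbon steel = (1/2.93 − 1/2.96)/(4πk) = 0.003459/(4π·50.8) = 5.419×10^-6 K/W
  R_aerogel blanket = (1/2.96 − 1/3.18)/(4πk) = 0.02337/(4π·0.0152) = 0.1224 K/W
  R_cellular glass = (1/3.18 − 1/3.48)/(4πk) = 0.02711/(4π·0.0589) = 0.03663 K/W
ΣR = 5.419×10^-6 + 0.1224 + 0.03663 = 0.1590 K/W
Q = ΔT/ΣR = (322.6 K − 289 K)/0.1590 = 211 W

Q = 211 W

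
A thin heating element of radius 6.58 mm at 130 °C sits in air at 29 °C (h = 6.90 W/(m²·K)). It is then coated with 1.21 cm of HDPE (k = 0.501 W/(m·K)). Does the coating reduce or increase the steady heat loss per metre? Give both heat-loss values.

increases: 28.8 → 64.5 W/m

Critical radius for a cylinder: r_cr = k/h = 0.0726 m = 7.26 cm.
Outer radius after coating: r₂ = 0.00658 + 0.0121 = 0.01868 m.
Since r₁ < r_cr and r₂ ≤ r_cr, the coating moves toward the maximum at r_cr — heat loss rises.
Bare: R = 1/(2πr₁h) = 3.505 m·K/W; Q = 101/3.505 = 28.8 W/m.
Coated: R = R_cond + R_conv = 1.566 m·K/W; Q = 101/1.566 = 64.5 W/m.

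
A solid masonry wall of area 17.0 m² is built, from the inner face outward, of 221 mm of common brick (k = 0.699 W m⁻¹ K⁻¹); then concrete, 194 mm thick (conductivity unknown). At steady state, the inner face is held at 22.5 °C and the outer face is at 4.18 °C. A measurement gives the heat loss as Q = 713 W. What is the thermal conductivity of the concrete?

ΣR = ΔT/Q = |22.5 − 4.18|/713 = 0.02569 K/W
Known resistances:
  R_common brick = L/(kA) = 0.221/(0.699·17.0) = 0.01860 K/W
R_concrete = ΣR − ΣR_known = 0.02569 − 0.01860 = 0.007090 K/W
L/(kA) = 0.007090 ⇒ k = 0.194/(0.007090·17.0) = 1.61 W/m·K

k = 1.61 W/m·K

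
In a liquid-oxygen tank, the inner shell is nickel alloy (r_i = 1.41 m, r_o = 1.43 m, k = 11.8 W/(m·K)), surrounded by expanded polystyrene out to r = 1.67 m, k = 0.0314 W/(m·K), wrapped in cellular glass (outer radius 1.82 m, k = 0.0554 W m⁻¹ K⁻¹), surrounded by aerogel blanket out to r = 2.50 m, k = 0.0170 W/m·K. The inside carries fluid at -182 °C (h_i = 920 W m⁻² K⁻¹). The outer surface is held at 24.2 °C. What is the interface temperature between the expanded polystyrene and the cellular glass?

Series thermal resistances, inner to outer:
  R_conv,in = 1/(4πr²h) = 1/(4π·1.41²·920) = 4.351×10^-5 K/W
  R_nickel alloy = (1/1.41 − 1/1.43)/(4πk) = 0.009919/(4π·11.8) = 6.689×10^-5 K/W
  R_expanded polystyrene = (1/1.43 − 1/1.67)/(4πk) = 0.1005/(4π·0.0314) = 0.2547 K/W
  R_cellular glass = (1/1.67 − 1/1.82)/(4πk) = 0.04935/(4π·0.0554) = 0.07089 K/W
  R_aerogel blanket = (1/1.82 − 1/2.50)/(4πk) = 0.1495/(4π·0.0170) = 0.6996 K/W
ΣR = 4.351×10^-5 + 6.689×10^-5 + 0.2547 + 0.07089 + 0.6996 = 1.025 K/W
Q = ΔT/ΣR = (-182 °C − 24.2 °C)/1.025 = -201.2 W
From the inner boundary to the expanded polystyrene/cellular glass interface, ΣR_partial = 0.2548 K/W.
T_interface = T_in − Q·ΣR_partial = -182 °C − (-201.2)(0.2548) = -131 °C

T = -131 °C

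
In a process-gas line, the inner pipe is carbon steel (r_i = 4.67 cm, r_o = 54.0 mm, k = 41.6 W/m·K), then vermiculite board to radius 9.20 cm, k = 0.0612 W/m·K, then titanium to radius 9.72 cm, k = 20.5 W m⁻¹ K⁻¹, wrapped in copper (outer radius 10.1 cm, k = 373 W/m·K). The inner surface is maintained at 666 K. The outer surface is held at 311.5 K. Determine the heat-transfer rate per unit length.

Treat each layer as a resistance in series:
  R'_carbon steel = ln(0.0540/0.0467)/(2πk) = 0.1452/(2π·41.6) = 5.557×10^-4 m·K/W
  R'_vermiculite board = ln(0.0920/0.0540)/(2πk) = 0.5328/(2π·0.0612) = 1.386 m·K/W
  R'_titanium = ln(0.0972/0.0920)/(2πk) = 0.05498/(2π·20.5) = 4.269×10^-4 m·K/W
  R'_copper = ln(0.101/0.0972)/(2πk) = 0.03835/(2π·373) = 1.636×10^-5 m·K/W
ΣR = 5.557×10^-4 + 1.386 + 4.269×10^-4 + 1.636×10^-5 = 1.387 m·K/W
Q' = ΔT/ΣR = (666 K − 311.5 K)/1.387 = 256 W/m

Q' = 256 W/m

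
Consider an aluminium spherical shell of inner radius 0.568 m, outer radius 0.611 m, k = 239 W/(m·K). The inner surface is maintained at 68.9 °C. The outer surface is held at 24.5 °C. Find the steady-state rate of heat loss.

Q = 4πk·ΔT/(1/r₁ − 1/r₂) = 4π × 239 × 44.4 / (1/0.568 − 1/0.611) = 1.08×10^6 W

Q = 1080 kW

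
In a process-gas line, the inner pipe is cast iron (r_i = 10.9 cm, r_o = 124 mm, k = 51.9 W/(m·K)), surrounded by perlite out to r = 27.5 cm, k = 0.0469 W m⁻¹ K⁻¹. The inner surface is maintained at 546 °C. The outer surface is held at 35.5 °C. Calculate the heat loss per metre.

Resistance network (inner→outer):
  R'_cast iron = ln(0.124/0.109)/(2πk) = 0.1289/(2π·51.9) = 3.954×10^-4 m·K/W
  R'_perlite = ln(0.275/0.124)/(2πk) = 0.7965/(2π·0.0469) = 2.703 m·K/W
ΣR = 3.954×10^-4 + 2.703 = 2.703 m·K/W
Q' = ΔT/ΣR = (546 °C − 35.5 °C)/2.703 = 189 W/m

Q' = 189 W/m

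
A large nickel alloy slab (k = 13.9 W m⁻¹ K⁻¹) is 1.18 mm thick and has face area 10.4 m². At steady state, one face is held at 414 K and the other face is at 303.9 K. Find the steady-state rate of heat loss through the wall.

Q = kA·ΔT/L = 13.9 × 10.4 × |414 K − 303.9 K| / 0.00118 = 1.35×10^7 W

Q = 13500 kW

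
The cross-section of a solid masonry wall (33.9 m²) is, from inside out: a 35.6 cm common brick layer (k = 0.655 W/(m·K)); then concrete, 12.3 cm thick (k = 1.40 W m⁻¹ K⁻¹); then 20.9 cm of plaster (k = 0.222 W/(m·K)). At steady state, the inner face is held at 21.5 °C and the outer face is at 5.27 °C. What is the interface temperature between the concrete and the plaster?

T = 15.0 °C

Series thermal resistances, inner to outer:
  R_common brick = L/(kA) = 0.356/(0.655·33.9) = 0.01603 K/W
  R_concrete = L/(kA) = 0.123/(1.40·33.9) = 0.002592 K/W
  R_plaster = L/(kA) = 0.209/(0.222·33.9) = 0.02777 K/W
ΣR = 0.01603 + 0.002592 + 0.02777 = 0.04639 K/W
Q = ΔT/ΣR = (21.5 °C − 5.27 °C)/0.04639 = 349.9 W
From the inner boundary to the concrete/plaster interface, ΣR_partial = 0.01862 K/W.
T_interface = T_in − Q·ΣR_partial = 21.5 °C − (349.9)(0.01862) = 15.0 °C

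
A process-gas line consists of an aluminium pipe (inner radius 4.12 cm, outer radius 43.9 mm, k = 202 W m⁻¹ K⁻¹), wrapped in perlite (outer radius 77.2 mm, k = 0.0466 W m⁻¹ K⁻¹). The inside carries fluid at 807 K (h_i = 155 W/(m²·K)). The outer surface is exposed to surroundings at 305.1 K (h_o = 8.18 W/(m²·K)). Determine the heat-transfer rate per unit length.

Q' = 228 W/m

Series thermal resistances, inner to outer:
  R'_conv,in = 1/(2πr h) = 1/(2π·0.0412·155) = 0.02492 m·K/W
  R'_aluminium = ln(0.0439/0.0412)/(2πk) = 0.06348/(2π·202) = 5.001×10^-5 m·K/W
  R'_perlite = ln(0.0772/0.0439)/(2πk) = 0.5645/(2π·0.0466) = 1.928 m·K/W
  R'_conv,out = 1/(2πr h) = 1/(2π·0.0772·8.18) = 0.2520 m·K/W
ΣR = 0.02492 + 5.001×10^-5 + 1.928 + 0.2520 = 2.205 m·K/W
Q' = ΔT/ΣR = (807 K − 305.1 K)/2.205 = 228 W/m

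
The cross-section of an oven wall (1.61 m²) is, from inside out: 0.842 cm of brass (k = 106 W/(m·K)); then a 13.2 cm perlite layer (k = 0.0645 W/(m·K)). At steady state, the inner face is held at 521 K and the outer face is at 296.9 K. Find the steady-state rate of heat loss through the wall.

Q = 176 W

Treat each layer as a resistance in series:
  R_brass = L/(kA) = 0.00842/(106·1.61) = 4.934×10^-5 K/W
  R_perlite = L/(kA) = 0.132/(0.0645·1.61) = 1.271 K/W
ΣR = 4.934×10^-5 + 1.271 = 1.271 K/W
Q = ΔT/ΣR = (521 K − 296.9 K)/1.271 = 176 W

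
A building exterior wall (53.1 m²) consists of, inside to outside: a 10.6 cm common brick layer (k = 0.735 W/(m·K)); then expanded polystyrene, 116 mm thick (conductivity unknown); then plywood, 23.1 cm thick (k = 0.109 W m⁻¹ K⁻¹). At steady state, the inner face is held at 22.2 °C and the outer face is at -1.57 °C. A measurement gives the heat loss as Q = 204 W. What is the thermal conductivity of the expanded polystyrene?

ΣR = ΔT/Q = |22.2 − -1.57|/204 = 0.1165 K/W
Known resistances:
  R_common brick = L/(kA) = 0.106/(0.735·53.1) = 0.002716 K/W
  R_plywood = L/(kA) = 0.231/(0.109·53.1) = 0.03991 K/W
R_expanded polystyrene = ΣR − ΣR_known = 0.1165 − 0.04263 = 0.07387 K/W
L/(kA) = 0.07387 ⇒ k = 0.116/(0.07387·53.1) = 0.0296 W/m·K

k = 0.0296 W/m·K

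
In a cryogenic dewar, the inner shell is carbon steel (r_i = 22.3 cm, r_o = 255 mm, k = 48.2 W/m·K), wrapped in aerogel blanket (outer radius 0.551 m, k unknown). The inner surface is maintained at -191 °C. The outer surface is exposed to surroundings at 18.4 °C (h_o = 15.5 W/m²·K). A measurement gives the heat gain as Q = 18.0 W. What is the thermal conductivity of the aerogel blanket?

ΣR = ΔT/Q = |-191 − 18.4|/18.0 = 11.63 K/W
Known resistances:
  R_carbon steel = (1/0.223 − 1/0.255)/(4πk) = 0.5627/(4π·48.2) = 9.291×10^-4 K/W
  R_conv,out = 1/(4πr²h) = 1/(4π·0.551²·15.5) = 0.01691 K/W
R_aerogel blanket = ΣR − ΣR_known = 11.63 − 0.01784 = 11.61 K/W
(1/r₁−1/r₂)/(4πk) = 11.61 ⇒ k = 2.107/(4π·11.61) = 0.0144 W/m·K

k = 0.0144 W/m·K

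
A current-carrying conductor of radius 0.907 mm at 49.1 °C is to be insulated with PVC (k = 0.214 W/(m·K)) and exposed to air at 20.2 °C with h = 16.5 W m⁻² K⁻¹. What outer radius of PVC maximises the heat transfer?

r_cr = 1.30 cm

For a cylinder, r_cr = k_ins/h = 0.214/16.5 = 0.0130 m = 1.30 cm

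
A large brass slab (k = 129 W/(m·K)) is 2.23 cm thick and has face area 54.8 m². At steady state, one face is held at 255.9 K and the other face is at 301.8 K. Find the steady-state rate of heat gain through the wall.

Q = 14600 kW

Q = kA·ΔT/L = 129 × 54.8 × |255.9 K − 301.8 K| / 0.0223 = 1.46×10^7 W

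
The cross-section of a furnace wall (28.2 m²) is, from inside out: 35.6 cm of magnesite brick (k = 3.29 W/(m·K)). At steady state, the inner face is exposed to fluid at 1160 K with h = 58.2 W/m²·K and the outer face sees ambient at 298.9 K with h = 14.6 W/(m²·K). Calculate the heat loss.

Q = 1.25×10^5 W

Treat each layer as a resistance in series:
  R_conv,in = 1/(hA) = 1/(58.2·28.2) = 6.093×10^-4 K/W
  R_magnesite brick = L/(kA) = 0.356/(3.29·28.2) = 0.003837 K/W
  R_conv,out = 1/(hA) = 1/(14.6·28.2) = 0.002429 K/W
ΣR = 6.093×10^-4 + 0.003837 + 0.002429 = 0.006875 K/W
Q = ΔT/ΣR = (1160 K − 298.9 K)/0.006875 = 1.25×10^5 W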